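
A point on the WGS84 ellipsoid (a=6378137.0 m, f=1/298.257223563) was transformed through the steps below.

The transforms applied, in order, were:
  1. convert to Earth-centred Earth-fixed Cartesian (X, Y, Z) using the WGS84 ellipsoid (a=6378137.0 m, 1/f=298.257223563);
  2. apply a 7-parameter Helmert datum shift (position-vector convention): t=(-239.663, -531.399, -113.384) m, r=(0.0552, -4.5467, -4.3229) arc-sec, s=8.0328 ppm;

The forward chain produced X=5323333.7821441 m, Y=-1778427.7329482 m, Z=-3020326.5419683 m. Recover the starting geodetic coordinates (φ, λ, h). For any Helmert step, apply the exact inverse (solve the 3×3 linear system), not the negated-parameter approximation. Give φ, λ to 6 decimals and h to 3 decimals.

start: X=5323333.7821, Y=-1778427.7329, Z=-3020326.5420 m
→ Helmert⁻¹: X=5323501.3642, Y=-1777771.2909, Z=-3020305.7677
→ geod (Bowring, a=6378137.000): φ=-28.44732500°, λ=-18.46662600°, h=253.1860 m

φ=-28.447325°, λ=-18.466626°, h=253.186 m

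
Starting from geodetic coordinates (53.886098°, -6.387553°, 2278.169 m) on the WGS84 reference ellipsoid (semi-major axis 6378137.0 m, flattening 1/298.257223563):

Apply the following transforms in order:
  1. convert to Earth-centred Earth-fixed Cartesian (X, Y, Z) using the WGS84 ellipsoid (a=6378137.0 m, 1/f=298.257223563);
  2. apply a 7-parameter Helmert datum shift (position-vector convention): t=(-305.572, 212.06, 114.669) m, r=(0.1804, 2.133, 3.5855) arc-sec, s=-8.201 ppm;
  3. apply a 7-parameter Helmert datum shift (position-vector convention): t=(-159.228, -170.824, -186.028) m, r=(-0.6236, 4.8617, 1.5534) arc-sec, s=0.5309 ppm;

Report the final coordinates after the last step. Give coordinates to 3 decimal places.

start: φ=53.886098°, λ=-6.387553°, h=2278.169 m
→ ECEF (a=6378137.000, f=1/298.257223563): X=3745410.5709, Y=-419291.2340, Z=5131122.2638
→ Helmert 7p (PV): X=3745134.6322, Y=-419015.1171, Z=5131155.7545
→ Helmert 7p (PV): X=3745101.4905, Y=-419142.4456, Z=5130885.4439

X=3745101.490 m, Y=-419142.446 m, Z=5130885.444 m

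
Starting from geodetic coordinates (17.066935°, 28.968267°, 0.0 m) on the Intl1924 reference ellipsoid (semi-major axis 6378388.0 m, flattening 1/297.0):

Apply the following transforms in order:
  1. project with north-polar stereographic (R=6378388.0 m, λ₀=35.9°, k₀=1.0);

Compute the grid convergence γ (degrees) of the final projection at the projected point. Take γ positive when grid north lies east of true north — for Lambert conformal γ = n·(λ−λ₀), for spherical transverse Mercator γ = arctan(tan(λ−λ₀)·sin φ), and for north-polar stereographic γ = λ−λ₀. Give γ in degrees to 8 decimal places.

-6.93173300

start: φ=17.066935°, λ=28.968267°, h=0.000 m
→ into stereo (λ₀=35.9°): φ=17.06693500°, λ−λ₀=-6.93173300°
convergence γ = -6.93173300°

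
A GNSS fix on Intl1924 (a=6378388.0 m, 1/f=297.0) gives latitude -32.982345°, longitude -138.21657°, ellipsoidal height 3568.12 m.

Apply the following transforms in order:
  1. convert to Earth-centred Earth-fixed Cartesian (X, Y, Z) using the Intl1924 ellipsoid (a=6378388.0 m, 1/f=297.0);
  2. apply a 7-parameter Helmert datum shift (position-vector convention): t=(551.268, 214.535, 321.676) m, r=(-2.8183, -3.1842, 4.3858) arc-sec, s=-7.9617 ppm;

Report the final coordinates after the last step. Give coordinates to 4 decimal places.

X=-3995152.8612 m, Y=-3570526.1273 m, Z=-3453974.5146 m

start: φ=-32.982345°, λ=-138.216570°, h=3568.120 m
→ ECEF (a=6378388.000, f=1/297.0): X=-3995865.1900, Y=-3570636.9298, Z=-3454310.7944
→ Helmert 7p (PV): X=-3995152.8612, Y=-3570526.1273, Z=-3453974.5146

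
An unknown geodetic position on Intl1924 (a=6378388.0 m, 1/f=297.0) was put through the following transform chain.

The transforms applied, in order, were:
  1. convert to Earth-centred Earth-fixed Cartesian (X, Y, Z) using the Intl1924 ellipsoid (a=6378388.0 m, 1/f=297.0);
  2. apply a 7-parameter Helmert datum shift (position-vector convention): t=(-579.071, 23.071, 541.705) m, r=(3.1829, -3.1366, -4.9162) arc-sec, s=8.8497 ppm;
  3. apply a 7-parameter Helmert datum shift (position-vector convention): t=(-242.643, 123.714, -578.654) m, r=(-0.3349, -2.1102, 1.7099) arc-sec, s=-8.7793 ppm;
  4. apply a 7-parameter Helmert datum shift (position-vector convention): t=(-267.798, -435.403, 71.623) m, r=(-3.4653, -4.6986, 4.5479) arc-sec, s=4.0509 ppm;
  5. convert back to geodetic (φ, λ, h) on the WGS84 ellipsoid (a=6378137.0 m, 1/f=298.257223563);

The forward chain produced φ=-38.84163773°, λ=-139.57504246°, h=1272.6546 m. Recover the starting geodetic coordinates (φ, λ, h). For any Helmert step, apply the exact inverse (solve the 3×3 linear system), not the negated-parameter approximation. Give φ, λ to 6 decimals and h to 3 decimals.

φ=-38.846433°, λ=-139.571346°, h=260.531 m

start: φ=-38.841638°, λ=-139.575042°, h=1272.655 m
→ ECEF (a=6378137.000, f=1/298.257223563): X=-3787524.8507, Y=-3226282.1609, Z=-3979437.3650
→ Helmert⁻¹: X=-3787403.4835, Y=-3225683.3266, Z=-3979460.7848
→ Helmert⁻¹: X=-3787261.5368, Y=-3225797.5052, Z=-3978883.5547
→ Helmert⁻¹: X=-3786632.5783, Y=-3225943.6859, Z=-3979282.6813
→ geod (Bowring, a=6378388.000): φ=-38.84643300°, λ=-139.57134600°, h=260.5310 m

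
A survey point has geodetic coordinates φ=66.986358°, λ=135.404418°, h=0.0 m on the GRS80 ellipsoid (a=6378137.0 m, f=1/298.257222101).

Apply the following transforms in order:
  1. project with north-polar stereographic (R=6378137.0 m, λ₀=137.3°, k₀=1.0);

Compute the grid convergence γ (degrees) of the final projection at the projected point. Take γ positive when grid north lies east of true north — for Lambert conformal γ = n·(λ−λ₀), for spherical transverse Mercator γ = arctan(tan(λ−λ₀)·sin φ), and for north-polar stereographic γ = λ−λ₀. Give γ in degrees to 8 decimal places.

-1.89558200

start: φ=66.986358°, λ=135.404418°, h=0.000 m
→ into stereo (λ₀=137.3°): φ=66.98635800°, λ−λ₀=-1.89558200°
convergence γ = -1.89558200°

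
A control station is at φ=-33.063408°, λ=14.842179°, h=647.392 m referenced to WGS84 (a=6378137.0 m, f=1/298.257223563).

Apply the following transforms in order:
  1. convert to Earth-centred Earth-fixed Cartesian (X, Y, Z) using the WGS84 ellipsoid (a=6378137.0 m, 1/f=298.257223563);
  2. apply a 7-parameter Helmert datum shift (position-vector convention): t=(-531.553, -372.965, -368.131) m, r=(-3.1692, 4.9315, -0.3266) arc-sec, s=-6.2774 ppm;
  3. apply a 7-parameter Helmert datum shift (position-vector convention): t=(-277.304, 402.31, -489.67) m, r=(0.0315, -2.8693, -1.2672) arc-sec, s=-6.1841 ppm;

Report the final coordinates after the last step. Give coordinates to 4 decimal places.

start: φ=-33.063408°, λ=14.842179°, h=647.392 m
→ ECEF (a=6378137.000, f=1/298.257223563): X=5172642.1930, Y=1370745.5378, Z=-3460207.4704
→ Helmert 7p (PV): X=5171997.6115, Y=1370302.6130, Z=-3460698.6111
→ Helmert 7p (PV): X=5171744.8825, Y=1370665.2032, Z=-3461094.7246

X=5171744.8825 m, Y=1370665.2032 m, Z=-3461094.7246 m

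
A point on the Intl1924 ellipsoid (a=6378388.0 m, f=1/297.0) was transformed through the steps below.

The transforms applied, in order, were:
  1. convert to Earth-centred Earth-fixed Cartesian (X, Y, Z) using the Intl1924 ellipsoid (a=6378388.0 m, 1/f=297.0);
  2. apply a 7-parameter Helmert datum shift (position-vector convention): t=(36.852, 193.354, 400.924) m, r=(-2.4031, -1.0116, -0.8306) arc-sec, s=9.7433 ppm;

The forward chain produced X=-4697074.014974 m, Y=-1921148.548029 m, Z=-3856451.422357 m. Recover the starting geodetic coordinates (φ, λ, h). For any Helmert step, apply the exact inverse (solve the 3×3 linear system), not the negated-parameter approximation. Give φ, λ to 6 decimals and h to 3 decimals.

start: X=-4697074.0150, Y=-1921148.5480, Z=-3856451.4224 m
→ Helmert⁻¹: X=-4697076.2805, Y=-1921297.1624, Z=-3856814.1162
→ geod (Bowring, a=6378388.000): φ=-37.42067000°, λ=-157.75342200°, h=3582.1720 m

φ=-37.420670°, λ=-157.753422°, h=3582.172 m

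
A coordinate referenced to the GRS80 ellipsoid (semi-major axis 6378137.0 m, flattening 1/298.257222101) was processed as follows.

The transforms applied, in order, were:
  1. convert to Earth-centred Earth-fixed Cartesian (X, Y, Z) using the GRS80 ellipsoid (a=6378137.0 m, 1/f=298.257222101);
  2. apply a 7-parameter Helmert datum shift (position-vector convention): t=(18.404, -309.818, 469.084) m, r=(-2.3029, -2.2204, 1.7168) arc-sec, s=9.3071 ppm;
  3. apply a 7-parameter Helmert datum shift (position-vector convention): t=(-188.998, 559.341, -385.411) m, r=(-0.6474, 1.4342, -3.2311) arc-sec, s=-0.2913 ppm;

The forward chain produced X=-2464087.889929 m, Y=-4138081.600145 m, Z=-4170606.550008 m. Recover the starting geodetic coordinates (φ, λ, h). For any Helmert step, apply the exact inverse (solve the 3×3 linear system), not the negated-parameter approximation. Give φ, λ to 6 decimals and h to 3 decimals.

start: X=-2464087.8899, Y=-4138081.6001, Z=-4170606.5500 m
→ Helmert⁻¹: X=-2463805.7816, Y=-4138667.6527, Z=-4170252.4751
→ Helmert⁻¹: X=-2463880.5954, Y=-4138252.2464, Z=-4170702.4216
→ geod (Bowring, a=6378137.000): φ=-41.08214200°, λ=-120.76921300°, h=2128.7080 m

φ=-41.082142°, λ=-120.769213°, h=2128.708 m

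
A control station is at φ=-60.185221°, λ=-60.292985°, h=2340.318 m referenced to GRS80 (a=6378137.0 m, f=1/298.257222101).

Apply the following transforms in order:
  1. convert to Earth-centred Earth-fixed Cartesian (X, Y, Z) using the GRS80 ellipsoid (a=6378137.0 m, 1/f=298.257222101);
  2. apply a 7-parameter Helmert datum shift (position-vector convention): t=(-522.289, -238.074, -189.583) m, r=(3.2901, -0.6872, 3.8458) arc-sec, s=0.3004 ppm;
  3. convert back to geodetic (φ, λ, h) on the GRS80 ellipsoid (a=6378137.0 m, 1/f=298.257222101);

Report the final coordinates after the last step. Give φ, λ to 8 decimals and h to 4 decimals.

start: φ=-60.185221°, λ=-60.292985°, h=2340.318 m
→ ECEF (a=6378137.000, f=1/298.257222101): X=1576085.1033, Y=-2762385.4179, Z=-5512796.8693
→ Helmert 7p (PV): X=1575633.1590, Y=-2762507.0018, Z=-5513026.9198
→ geod (Bowring, a=6378137.000): φ=-60.18716835°, λ=-60.30114264°, h=2481.0880 m

φ=-60.18716835°, λ=-60.30114264°, h=2481.0880 m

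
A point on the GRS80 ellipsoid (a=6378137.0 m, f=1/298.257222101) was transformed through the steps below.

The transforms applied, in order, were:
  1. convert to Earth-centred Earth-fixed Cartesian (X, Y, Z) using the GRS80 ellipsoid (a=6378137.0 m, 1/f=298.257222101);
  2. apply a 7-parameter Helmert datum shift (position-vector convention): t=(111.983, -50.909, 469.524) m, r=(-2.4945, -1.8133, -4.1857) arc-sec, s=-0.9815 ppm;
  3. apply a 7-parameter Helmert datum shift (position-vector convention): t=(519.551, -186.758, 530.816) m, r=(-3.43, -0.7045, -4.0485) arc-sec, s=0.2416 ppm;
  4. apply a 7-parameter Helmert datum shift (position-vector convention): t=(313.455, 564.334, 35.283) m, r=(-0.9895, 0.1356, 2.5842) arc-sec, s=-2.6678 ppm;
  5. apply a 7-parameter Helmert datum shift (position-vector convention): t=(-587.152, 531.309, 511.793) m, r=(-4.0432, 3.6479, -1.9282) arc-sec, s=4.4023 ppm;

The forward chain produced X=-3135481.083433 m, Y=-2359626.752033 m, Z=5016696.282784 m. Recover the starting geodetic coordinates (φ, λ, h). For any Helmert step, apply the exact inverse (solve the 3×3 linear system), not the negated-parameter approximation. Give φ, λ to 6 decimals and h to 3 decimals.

φ=52.136890°, λ=-143.024663°, h=3588.139 m

start: X=-3135481.0834, Y=-2359626.7520, Z=5016696.2828 m
→ Helmert⁻¹: X=-3134946.7781, Y=-2360275.3017, Z=5016060.6979
→ Helmert⁻¹: X=-3135301.4727, Y=-2360830.7163, Z=5016025.4101
→ Helmert⁻¹: X=-3135756.7990, Y=-2360788.3383, Z=5015464.8347
→ Helmert⁻¹: X=-3135779.8637, Y=-2360864.0300, Z=5014999.2485
→ geod (Bowring, a=6378137.000): φ=52.13689000°, λ=-143.02466300°, h=3588.1390 m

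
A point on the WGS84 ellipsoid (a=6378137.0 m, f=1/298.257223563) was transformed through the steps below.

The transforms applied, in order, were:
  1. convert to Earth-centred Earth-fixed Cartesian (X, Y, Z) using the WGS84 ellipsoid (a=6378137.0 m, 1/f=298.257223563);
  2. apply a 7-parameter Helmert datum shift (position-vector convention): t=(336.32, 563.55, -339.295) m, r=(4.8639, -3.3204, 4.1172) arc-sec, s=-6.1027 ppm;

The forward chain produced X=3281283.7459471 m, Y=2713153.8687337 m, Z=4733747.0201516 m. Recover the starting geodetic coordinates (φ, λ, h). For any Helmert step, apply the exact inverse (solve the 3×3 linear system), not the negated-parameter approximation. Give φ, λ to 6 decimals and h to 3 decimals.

φ=48.226520°, λ=39.582297°, h=409.665 m

start: X=3281283.7459, Y=2713153.8687, Z=4733747.0202 m
→ Helmert⁻¹: X=3281097.8020, Y=2712653.0115, Z=4733998.4211
→ geod (Bowring, a=6378137.000): φ=48.22652000°, λ=39.58229700°, h=409.6650 m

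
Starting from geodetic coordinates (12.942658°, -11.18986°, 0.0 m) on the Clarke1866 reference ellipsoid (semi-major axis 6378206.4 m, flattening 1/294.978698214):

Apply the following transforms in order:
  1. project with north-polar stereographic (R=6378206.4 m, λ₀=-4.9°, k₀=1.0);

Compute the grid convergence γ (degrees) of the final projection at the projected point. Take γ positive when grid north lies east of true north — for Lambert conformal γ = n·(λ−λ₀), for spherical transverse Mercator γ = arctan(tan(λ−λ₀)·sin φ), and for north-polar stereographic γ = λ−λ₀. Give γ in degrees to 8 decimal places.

-6.28986000

start: φ=12.942658°, λ=-11.189860°, h=0.000 m
→ into stereo (λ₀=-4.9°): φ=12.94265800°, λ−λ₀=-6.28986000°
convergence γ = -6.28986000°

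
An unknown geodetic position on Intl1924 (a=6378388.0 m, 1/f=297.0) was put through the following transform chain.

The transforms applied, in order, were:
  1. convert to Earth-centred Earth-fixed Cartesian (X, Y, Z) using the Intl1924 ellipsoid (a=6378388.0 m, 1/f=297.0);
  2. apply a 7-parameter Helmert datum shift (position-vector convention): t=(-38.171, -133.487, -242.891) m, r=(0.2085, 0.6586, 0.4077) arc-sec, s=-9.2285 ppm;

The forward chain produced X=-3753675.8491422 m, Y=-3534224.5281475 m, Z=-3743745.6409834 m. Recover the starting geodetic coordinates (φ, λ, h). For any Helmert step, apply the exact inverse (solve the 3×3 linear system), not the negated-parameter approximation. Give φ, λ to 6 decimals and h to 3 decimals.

φ=-36.167896°, λ=-136.725535°, h=405.097 m

start: X=-3753675.8491, Y=-3534224.5281, Z=-3743745.6410 m
→ Helmert⁻¹: X=-3753667.3513, Y=-3534120.0205, Z=-3743545.7102
→ geod (Bowring, a=6378388.000): φ=-36.16789600°, λ=-136.72553500°, h=405.0970 m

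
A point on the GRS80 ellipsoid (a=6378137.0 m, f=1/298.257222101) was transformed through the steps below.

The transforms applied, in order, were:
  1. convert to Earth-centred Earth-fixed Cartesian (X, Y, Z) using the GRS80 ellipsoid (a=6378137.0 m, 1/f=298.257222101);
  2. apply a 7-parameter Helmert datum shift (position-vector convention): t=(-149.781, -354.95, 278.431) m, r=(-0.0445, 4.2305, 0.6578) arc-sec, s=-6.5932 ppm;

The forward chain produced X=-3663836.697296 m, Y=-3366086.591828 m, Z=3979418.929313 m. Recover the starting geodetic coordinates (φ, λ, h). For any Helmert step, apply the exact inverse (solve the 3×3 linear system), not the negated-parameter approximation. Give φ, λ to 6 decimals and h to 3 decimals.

φ=38.840660°, λ=-137.427949°, h=854.984 m

start: X=-3663836.6973, Y=-3366086.5918, Z=3979418.9293 m
→ Helmert⁻¹: X=-3663803.4169, Y=-3365743.0071, Z=3979090.8629
→ geod (Bowring, a=6378137.000): φ=38.84066000°, λ=-137.42794900°, h=854.9840 m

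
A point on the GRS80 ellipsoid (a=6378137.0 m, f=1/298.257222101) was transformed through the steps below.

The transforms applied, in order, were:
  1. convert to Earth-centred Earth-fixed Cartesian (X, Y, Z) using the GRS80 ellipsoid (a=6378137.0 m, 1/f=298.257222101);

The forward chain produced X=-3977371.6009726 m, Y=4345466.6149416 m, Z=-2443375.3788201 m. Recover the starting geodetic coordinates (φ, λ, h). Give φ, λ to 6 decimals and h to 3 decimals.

φ=-22.663767°, λ=132.467624°, h=2526.564 m

start: X=-3977371.6010, Y=4345466.6149, Z=-2443375.3788 m
→ geod (Bowring, a=6378137.000): φ=-22.66376700°, λ=132.46762400°, h=2526.5640 m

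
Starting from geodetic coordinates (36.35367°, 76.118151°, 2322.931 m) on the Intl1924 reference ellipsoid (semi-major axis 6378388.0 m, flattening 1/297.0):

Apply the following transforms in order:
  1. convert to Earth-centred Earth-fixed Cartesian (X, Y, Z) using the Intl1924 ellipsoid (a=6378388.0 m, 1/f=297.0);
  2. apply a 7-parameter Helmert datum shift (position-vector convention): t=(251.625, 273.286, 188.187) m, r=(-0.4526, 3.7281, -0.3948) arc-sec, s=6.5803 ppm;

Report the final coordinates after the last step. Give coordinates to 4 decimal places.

start: φ=36.353670°, λ=76.118151°, h=2322.931 m
→ ECEF (a=6378388.000, f=1/297.0): X=1234374.8925, Y=4994662.2703, Z=3761305.9338
→ Helmert 7p (PV): X=1234712.1837, Y=4994974.3134, Z=3761485.6010

X=1234712.1837 m, Y=4994974.3134 m, Z=3761485.6010 m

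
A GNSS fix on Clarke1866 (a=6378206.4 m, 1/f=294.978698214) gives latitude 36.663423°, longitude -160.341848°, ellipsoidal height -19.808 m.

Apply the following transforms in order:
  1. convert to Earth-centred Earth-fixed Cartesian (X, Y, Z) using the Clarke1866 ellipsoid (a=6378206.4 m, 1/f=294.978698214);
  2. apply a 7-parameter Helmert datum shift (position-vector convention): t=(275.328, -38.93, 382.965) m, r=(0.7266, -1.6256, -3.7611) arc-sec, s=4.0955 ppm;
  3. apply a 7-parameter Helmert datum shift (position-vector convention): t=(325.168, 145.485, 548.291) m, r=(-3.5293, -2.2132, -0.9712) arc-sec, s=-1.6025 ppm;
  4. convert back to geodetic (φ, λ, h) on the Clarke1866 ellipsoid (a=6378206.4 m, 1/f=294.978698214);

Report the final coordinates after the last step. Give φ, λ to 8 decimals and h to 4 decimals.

start: φ=36.663423°, λ=-160.341848°, h=-19.808 m
→ ECEF (a=6378206.400, f=1/294.978698214): X=-4823935.1438, Y=-1723244.8535, Z=3787293.5328
→ Helmert 7p (PV): X=-4823740.8429, Y=-1723216.2208, Z=3787647.9200
→ Helmert 7p (PV): X=-4823456.6996, Y=-1722980.4532, Z=3788167.8682
→ geod (Bowring, a=6378206.400): φ=36.67264621°, λ=-160.34283282°, h=69.5844 m

φ=36.67264621°, λ=-160.34283282°, h=69.5844 m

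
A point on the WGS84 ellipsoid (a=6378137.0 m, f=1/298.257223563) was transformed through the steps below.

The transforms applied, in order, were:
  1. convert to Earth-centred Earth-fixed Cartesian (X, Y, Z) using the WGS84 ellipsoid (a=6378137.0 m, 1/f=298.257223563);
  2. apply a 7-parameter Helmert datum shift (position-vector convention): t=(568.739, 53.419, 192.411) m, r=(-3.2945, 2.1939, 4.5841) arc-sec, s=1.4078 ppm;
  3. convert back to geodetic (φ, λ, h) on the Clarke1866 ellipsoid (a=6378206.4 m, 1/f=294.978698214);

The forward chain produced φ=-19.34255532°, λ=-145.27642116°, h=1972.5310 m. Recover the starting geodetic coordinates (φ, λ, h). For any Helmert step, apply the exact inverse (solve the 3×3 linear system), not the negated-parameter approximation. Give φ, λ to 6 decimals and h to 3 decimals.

start: φ=-19.342555°, λ=-145.276421°, h=1972.531 m
→ ECEF (a=6378206.400, f=1/294.978698214): X=-4949775.8315, Y=-3430401.7641, Z=-2099693.0914
→ Helmert⁻¹: X=-4950391.5016, Y=-3430306.7931, Z=-2099989.9897
→ geod (Bowring, a=6378137.000): φ=-19.34239400°, λ=-145.28050000°, h=2540.6800 m

φ=-19.342394°, λ=-145.280500°, h=2540.680 m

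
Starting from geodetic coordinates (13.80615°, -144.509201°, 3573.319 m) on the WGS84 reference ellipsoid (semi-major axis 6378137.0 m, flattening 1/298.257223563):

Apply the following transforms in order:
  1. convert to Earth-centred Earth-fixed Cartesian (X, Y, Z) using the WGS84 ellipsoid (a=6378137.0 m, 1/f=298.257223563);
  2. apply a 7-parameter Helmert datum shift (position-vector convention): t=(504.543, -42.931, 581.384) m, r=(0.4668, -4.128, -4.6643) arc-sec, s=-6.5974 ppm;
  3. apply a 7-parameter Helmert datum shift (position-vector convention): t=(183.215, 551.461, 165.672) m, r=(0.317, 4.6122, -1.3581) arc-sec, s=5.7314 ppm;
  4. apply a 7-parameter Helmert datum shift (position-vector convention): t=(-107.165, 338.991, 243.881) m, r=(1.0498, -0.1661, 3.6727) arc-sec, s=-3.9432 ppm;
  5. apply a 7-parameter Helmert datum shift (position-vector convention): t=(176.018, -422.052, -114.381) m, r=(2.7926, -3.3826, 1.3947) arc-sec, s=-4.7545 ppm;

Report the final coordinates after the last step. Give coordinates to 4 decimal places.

start: φ=13.806150°, λ=-144.509201°, h=3573.319 m
→ ECEF (a=6378137.000, f=1/298.257223563): X=-5046885.3926, Y=-3598685.6816, Z=1513015.6394
→ Helmert 7p (PV): X=-5046459.2103, Y=-3598594.1694, Z=1513477.8941
→ Helmert 7p (PV): X=-5046294.7704, Y=-3598032.4320, Z=1513759.5523
→ Helmert 7p (PV): X=-5046319.1904, Y=-3597776.8103, Z=1513975.0882
→ Helmert 7p (PV): X=-5046119.6807, Y=-3598236.3757, Z=1513722.0435

X=-5046119.6807 m, Y=-3598236.3757 m, Z=1513722.0435 m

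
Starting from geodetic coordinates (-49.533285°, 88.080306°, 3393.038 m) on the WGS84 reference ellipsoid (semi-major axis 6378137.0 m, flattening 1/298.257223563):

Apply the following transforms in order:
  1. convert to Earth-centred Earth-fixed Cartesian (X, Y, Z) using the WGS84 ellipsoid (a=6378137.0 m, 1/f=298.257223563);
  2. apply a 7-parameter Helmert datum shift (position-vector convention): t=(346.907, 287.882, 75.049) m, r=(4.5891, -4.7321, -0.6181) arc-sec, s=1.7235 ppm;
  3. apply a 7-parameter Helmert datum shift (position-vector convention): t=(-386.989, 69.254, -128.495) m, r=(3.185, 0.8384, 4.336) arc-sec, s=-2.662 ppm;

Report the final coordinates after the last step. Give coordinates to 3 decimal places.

X=138985.687 m, Y=4147904.250 m, Z=-4831731.571 m

start: φ=-49.533285°, λ=88.080306°, h=3393.038 m
→ ECEF (a=6378137.000, f=1/298.257223563): X=139009.4521, Y=4147366.3830, Z=-4831841.6015
→ Helmert 7p (PV): X=139479.8785, Y=4147768.4982, Z=-4831679.4178
→ Helmert 7p (PV): X=138985.6868, Y=4147904.2502, Z=-4831731.5710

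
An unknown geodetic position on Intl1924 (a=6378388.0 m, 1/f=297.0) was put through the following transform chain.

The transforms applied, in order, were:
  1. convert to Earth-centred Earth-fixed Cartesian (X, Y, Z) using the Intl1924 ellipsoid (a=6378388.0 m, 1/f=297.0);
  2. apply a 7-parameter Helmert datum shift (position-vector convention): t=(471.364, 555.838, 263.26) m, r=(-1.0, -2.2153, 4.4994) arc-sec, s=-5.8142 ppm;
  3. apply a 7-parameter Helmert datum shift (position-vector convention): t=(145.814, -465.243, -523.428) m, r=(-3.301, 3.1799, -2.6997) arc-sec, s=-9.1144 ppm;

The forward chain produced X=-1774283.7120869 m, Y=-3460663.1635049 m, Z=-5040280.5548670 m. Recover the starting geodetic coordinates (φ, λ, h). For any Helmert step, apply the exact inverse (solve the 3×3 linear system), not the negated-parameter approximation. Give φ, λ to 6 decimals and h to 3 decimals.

start: X=-1774283.7121, Y=-3460663.1635, Z=-5040280.5549 m
→ Helmert⁻¹: X=-1774322.7127, Y=-3460172.0249, Z=-5039885.7912
→ Helmert⁻¹: X=-1774934.0180, Y=-3460684.8310, Z=-5040176.0708
→ geod (Bowring, a=6378388.000): φ=-52.53073700°, λ=-117.15261600°, h=1423.9770 m

φ=-52.530737°, λ=-117.152616°, h=1423.977 m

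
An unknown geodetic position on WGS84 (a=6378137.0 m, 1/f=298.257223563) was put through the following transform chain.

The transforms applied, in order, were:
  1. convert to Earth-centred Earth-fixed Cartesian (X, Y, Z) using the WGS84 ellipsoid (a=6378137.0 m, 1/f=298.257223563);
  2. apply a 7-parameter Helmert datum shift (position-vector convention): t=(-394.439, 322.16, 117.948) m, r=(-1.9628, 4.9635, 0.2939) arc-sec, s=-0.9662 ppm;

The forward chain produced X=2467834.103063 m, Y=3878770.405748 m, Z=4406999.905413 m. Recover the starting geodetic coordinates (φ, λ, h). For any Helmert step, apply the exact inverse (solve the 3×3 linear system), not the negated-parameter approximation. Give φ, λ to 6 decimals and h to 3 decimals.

φ=43.982414°, λ=57.528245°, h=427.270 m

start: X=2467834.1031, Y=3878770.4057, Z=4406999.9054 m
→ Helmert⁻¹: X=2468130.4047, Y=3878406.5398, Z=4406982.5144
→ geod (Bowring, a=6378137.000): φ=43.98241400°, λ=57.52824500°, h=427.2700 m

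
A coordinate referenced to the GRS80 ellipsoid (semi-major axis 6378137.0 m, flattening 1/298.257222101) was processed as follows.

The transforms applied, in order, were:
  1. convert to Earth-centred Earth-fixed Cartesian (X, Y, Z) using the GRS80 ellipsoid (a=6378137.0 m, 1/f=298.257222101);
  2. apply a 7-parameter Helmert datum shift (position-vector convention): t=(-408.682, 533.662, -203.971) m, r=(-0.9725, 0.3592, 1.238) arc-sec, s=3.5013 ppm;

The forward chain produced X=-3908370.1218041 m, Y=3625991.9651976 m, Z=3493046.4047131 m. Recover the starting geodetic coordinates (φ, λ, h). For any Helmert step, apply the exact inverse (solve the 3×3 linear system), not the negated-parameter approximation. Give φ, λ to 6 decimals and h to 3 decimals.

start: X=-3908370.1218, Y=3625991.9652, Z=3493046.4047 m
→ Helmert⁻¹: X=-3907932.0803, Y=3625452.5948, Z=3493248.4327
→ geod (Bowring, a=6378137.000): φ=33.41399600°, λ=137.14741500°, h=1584.3380 m

φ=33.413996°, λ=137.147415°, h=1584.338 m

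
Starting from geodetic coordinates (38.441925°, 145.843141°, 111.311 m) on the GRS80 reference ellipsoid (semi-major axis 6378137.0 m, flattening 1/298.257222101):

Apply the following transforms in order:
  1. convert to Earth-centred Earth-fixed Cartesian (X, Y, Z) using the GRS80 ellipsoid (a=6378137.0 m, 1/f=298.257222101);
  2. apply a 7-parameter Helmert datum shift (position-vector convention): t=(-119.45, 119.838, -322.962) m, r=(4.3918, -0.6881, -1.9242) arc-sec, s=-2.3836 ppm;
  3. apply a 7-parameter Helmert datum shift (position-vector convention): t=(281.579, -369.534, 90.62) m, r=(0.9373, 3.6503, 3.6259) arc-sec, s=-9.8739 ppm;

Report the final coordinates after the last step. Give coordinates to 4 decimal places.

X=-4139064.7527 m, Y=2808098.8962 m, Z=3943902.6979 m

start: φ=38.441925°, λ=145.843141°, h=111.311 m
→ ECEF (a=6378137.000, f=1/298.257222101): X=-4139311.0844, Y=2808519.0666, Z=3944051.3735
→ Helmert 7p (PV): X=-4139407.6252, Y=2808586.8481, Z=3943765.0007
→ Helmert 7p (PV): X=-4139064.7527, Y=2808098.8962, Z=3943902.6979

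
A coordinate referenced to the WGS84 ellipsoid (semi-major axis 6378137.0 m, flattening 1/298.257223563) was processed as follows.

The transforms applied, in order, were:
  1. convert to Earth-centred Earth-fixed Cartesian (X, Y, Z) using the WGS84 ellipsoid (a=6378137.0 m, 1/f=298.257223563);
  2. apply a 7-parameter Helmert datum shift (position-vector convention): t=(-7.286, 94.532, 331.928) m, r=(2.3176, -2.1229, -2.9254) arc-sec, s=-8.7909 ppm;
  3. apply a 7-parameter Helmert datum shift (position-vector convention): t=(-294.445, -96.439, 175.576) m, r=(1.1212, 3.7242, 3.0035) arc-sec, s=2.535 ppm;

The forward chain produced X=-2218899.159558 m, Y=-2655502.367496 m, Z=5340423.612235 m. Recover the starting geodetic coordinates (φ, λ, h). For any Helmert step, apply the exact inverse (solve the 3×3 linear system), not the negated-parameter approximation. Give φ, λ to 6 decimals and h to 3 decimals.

φ=57.232143°, λ=-129.879320°, h=48.125 m

start: X=-2218899.1596, Y=-2655502.3675, Z=5340423.6122 m
→ Helmert⁻¹: X=-2218734.1756, Y=-2655337.8613, Z=5340208.8722
→ Helmert⁻¹: X=-2218653.7735, Y=-2655427.2035, Z=5339976.5581
→ geod (Bowring, a=6378137.000): φ=57.23214300°, λ=-129.87932000°, h=48.1250 m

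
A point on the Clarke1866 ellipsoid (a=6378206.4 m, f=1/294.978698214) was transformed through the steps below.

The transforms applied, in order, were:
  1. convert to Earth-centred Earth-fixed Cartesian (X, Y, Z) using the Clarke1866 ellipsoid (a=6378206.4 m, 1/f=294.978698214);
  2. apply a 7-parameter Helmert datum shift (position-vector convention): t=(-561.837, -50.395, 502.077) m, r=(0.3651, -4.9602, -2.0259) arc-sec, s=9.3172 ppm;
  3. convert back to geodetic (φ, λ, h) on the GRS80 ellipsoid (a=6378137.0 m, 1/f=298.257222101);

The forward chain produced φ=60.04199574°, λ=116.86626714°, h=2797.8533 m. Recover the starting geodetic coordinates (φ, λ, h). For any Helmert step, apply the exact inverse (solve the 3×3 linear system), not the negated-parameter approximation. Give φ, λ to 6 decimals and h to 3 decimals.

φ=60.043752°, λ=116.855234°, h=2308.453 m

start: φ=60.041996°, λ=116.866267°, h=2797.853 m
→ ECEF (a=6378137.000, f=1/298.257222101): X=-1443602.0658, Y=2849652.0261, Z=5505239.1135
→ Helmert⁻¹: X=-1442922.3970, Y=2849671.4416, Z=5504715.4032
→ geod (Bowring, a=6378206.400): φ=60.04375200°, λ=116.85523400°, h=2308.4530 m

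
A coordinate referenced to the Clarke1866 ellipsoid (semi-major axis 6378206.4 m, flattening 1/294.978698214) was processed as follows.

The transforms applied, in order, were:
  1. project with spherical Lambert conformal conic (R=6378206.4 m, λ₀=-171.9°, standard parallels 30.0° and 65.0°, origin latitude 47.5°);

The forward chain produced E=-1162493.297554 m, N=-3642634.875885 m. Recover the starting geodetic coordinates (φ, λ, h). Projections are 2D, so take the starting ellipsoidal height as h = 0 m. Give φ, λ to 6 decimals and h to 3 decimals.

φ=14.388261°, λ=178.411601°, h=0.000 m

start: E=-1162493.2976, N=-3642634.8759 m
→ lcc⁻¹: φ=14.38826100°, λ=178.41160100°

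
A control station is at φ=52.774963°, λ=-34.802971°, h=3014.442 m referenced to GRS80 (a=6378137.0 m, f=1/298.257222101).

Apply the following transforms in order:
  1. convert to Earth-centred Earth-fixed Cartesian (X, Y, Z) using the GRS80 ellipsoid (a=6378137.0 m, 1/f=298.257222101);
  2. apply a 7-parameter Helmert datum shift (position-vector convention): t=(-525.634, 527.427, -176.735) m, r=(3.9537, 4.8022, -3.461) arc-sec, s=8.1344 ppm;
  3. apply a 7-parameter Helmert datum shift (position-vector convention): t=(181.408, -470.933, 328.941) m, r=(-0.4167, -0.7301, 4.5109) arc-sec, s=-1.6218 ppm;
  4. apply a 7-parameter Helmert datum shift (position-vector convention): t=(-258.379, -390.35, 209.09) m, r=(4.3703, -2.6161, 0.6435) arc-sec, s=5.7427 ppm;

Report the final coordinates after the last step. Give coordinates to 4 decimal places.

start: φ=52.774963°, λ=-34.802971°, h=3014.442 m
→ ECEF (a=6378137.000, f=1/298.257222101): X=3176479.8205, Y=-2207955.2725, Z=5057833.2776
→ Helmert 7p (PV): X=3176060.7328, Y=-2207596.0555, Z=5057581.4079
→ Helmert 7p (PV): X=3176267.3668, Y=-2207983.7322, Z=5057917.8484
→ Helmert 7p (PV): X=3175969.9656, Y=-2208484.0195, Z=5058149.4874

X=3175969.9656 m, Y=-2208484.0195 m, Z=5058149.4874 m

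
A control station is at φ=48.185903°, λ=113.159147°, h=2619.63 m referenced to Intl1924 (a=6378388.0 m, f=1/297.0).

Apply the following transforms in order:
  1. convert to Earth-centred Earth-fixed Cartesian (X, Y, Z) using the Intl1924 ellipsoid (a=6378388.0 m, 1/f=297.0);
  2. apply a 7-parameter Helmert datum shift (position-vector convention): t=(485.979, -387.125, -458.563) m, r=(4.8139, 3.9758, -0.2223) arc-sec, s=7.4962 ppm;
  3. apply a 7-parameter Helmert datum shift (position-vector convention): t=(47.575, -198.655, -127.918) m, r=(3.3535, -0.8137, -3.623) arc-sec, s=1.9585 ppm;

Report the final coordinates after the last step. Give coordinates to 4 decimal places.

X=-1675634.3165 m, Y=3918105.0704 m, Z=4732363.2621 m

start: φ=48.185903°, λ=113.159147°, h=2619.630 m
→ ECEF (a=6378388.000, f=1/297.0): X=-1676297.6272, Y=3918809.9559, Z=4732724.1315
→ Helmert 7p (PV): X=-1675728.7656, Y=3918343.5585, Z=4732424.8168
→ Helmert 7p (PV): X=-1675634.3165, Y=3918105.0704, Z=4732363.2621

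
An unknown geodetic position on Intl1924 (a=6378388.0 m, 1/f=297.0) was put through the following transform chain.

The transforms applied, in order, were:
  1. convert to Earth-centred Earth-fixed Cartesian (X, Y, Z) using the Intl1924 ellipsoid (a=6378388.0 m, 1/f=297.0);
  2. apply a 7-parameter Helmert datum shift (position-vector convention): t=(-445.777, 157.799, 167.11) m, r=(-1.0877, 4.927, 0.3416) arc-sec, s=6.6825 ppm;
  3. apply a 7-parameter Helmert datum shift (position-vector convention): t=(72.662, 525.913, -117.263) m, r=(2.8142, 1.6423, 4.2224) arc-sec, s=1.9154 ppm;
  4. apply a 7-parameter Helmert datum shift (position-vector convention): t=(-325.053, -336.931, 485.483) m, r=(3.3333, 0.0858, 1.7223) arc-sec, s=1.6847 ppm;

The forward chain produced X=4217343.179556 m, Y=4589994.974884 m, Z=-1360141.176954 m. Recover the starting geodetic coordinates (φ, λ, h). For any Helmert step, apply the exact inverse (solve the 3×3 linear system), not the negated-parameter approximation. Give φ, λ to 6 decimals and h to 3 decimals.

φ=-12.394118°, λ=47.413693°, h=2824.388 m

start: X=4217343.1796, Y=4589994.9749, Z=-1360141.1770 m
→ Helmert⁻¹: X=4217700.0216, Y=4590266.9657, Z=-1360696.7933
→ Helmert⁻¹: X=4217724.0676, Y=4589627.3579, Z=-1360605.9615
→ Helmert⁻¹: X=4218181.7588, Y=4589439.0792, Z=-1360639.0179
→ geod (Bowring, a=6378388.000): φ=-12.39411800°, λ=47.41369300°, h=2824.3880 m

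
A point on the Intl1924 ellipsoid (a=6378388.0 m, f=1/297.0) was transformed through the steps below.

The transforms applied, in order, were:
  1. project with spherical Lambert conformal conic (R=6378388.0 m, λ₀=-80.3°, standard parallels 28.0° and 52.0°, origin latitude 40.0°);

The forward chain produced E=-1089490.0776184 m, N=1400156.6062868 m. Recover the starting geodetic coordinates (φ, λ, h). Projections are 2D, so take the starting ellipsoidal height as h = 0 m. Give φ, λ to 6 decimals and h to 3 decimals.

φ=51.873142°, λ=-96.245447°, h=0.000 m

start: E=-1089490.0776, N=1400156.6063 m
→ lcc⁻¹: φ=51.87314200°, λ=-96.24544700°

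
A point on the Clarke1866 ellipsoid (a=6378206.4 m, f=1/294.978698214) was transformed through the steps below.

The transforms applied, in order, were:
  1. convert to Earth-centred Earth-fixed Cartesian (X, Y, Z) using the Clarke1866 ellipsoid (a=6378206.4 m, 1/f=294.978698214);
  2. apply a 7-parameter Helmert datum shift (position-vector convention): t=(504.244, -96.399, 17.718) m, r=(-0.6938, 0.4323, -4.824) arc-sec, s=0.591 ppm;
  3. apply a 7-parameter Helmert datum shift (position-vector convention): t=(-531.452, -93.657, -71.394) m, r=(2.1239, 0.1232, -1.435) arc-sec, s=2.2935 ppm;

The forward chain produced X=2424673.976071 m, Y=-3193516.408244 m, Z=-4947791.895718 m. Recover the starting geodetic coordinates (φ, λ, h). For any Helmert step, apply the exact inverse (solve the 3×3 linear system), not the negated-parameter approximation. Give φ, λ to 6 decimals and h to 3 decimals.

start: X=2424673.9761, Y=-3193516.4082, Z=-4947791.8957 m
→ Helmert⁻¹: X=2425225.0381, Y=-3193449.5007, Z=-4947674.8228
→ Helmert⁻¹: X=2424804.4133, Y=-3193277.8622, Z=-4947695.2757
→ geod (Bowring, a=6378206.400): φ=-51.16905700°, λ=-52.78890700°, h=3261.0300 m

φ=-51.169057°, λ=-52.788907°, h=3261.030 m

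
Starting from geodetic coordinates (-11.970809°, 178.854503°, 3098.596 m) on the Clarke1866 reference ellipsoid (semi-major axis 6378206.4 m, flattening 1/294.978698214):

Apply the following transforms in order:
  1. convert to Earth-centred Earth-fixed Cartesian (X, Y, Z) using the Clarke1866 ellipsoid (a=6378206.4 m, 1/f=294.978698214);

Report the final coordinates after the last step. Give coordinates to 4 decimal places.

start: φ=-11.970809°, λ=178.854503°, h=3098.596 m
→ ECEF (a=6378206.400, f=1/294.978698214): X=-6242194.2143, Y=124814.9105, Z=-1314804.5657

X=-6242194.2143 m, Y=124814.9105 m, Z=-1314804.5657 m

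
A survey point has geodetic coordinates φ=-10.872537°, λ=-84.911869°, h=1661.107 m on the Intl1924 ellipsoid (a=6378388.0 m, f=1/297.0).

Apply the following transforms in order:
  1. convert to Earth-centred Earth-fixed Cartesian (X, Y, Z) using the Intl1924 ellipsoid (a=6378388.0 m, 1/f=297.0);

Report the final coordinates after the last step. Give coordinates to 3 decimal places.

start: φ=-10.872537°, λ=-84.911869°, h=1661.107 m
→ ECEF (a=6378388.000, f=1/297.0): X=555742.8586, Y=-6241579.1142, Z=-1195489.9151

X=555742.859 m, Y=-6241579.114 m, Z=-1195489.915 m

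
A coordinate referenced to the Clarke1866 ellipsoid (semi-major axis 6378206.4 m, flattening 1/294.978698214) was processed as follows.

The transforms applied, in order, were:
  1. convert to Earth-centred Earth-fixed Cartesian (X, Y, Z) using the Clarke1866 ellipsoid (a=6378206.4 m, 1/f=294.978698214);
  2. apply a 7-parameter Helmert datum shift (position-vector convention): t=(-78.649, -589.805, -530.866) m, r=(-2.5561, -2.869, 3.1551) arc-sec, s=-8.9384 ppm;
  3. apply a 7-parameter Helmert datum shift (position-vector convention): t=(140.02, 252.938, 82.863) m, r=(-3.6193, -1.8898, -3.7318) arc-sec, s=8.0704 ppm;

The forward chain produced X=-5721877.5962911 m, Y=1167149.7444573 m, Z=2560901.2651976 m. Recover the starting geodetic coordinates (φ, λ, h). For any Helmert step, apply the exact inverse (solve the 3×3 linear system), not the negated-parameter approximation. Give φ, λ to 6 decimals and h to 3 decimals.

start: X=-5721877.5963, Y=1167149.7445, Z=2560901.2652 m
→ Helmert⁻¹: X=-5721969.0839, Y=1166738.9305, Z=2560870.6329
→ Helmert⁻¹: X=-5721888.0941, Y=1167394.9505, Z=2561518.4481
→ geod (Bowring, a=6378206.400): φ=23.82732100°, λ=168.46862200°, h=2145.4970 m

φ=23.827321°, λ=168.468622°, h=2145.497 m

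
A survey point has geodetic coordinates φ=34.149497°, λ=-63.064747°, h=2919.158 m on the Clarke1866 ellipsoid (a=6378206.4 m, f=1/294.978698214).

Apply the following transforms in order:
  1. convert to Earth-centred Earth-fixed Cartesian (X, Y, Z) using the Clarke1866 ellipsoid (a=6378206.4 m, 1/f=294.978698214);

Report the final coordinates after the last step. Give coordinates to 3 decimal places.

start: φ=34.149497°, λ=-63.064747°, h=2919.158 m
→ ECEF (a=6378206.400, f=1/294.978698214): X=2394697.6113, Y=-4713017.5602, Z=3561635.1293

X=2394697.611 m, Y=-4713017.560 m, Z=3561635.129 m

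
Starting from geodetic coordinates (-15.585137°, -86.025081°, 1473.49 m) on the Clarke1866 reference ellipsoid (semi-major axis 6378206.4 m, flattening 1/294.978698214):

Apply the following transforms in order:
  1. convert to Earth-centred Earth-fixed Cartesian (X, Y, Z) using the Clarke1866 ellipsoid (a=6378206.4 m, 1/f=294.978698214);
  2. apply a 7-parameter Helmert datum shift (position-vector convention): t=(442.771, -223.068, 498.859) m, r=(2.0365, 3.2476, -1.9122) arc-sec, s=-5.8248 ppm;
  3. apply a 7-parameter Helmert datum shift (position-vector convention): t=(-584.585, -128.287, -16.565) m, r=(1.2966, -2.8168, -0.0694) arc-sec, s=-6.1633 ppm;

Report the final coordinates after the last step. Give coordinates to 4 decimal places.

X=425872.6571 m, Y=-6132083.7913 m, Z=-1702442.5575 m

start: φ=-15.585137°, λ=-86.025081°, h=1473.490 m
→ ECEF (a=6378206.400, f=1/294.978698214): X=426082.0524, Y=-6131829.3668, Z=-1702845.2909
→ Helmert 7p (PV): X=426438.6853, Y=-6132003.8556, Z=-1702403.7624
→ Helmert 7p (PV): X=425872.6571, Y=-6132083.7913, Z=-1702442.5575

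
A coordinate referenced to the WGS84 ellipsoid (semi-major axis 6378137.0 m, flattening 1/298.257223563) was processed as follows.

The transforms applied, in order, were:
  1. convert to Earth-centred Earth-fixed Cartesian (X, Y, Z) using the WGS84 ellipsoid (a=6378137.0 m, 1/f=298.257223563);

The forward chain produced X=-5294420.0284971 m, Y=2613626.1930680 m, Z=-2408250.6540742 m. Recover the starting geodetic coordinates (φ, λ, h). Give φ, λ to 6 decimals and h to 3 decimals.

start: X=-5294420.0285, Y=2613626.1931, Z=-2408250.6541 m
→ geod (Bowring, a=6378137.000): φ=-22.32414000°, λ=153.72643900°, h=1570.9640 m

φ=-22.324140°, λ=153.726439°, h=1570.964 m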